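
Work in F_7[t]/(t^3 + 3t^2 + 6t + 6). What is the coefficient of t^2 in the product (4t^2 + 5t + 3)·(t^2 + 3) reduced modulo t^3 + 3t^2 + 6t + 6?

Multiply in F_7[t]: (4t^2 + 5t + 3)·(t^2 + 3) = 4t^4 + 5t^3 + t^2 + t + 2.
Reduce using t^3 ≡ 4t^2 + t + 1 (mod t^3 + 3t^2 + 6t + 6).
Reduced: 5t^2 + 5t + 2.

5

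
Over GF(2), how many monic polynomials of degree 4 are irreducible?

3

x^(2^4) − x is the product of all monic irreducibles of degree dividing 4; Möbius inversion gives N = (1/4) Σ μ(4/d)·2^d.
Divisors of 4: 1, 2, 4; μ(4/d) for each: 0, -1, 1.
Σ = − 2^2 + 2^4 = 12.
N = 12/4 = 3.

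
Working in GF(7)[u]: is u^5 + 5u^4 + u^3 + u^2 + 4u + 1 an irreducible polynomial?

No

Write f(u) = u^5 + 5u^4 + u^3 + u^2 + 4u + 1.
Check for roots in GF(7): f(0) = 1; f(1) = 6; f(2) = 0 → root; f(3) = 4; f(4) = 0 → root; f(5) = 2; f(6) = 1.
f(2) = 0, so (u − 2) divides f(u); f is reducible.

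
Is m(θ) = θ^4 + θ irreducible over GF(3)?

No

Check for roots in GF(3): m(0) = 0 → root; m(1) = 2; m(2) = 0 → root.
m(0) = 0, so (θ) divides m(θ); m is reducible.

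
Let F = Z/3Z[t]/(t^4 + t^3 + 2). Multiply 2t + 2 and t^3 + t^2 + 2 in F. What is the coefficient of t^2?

Multiply in Z/3Z[t]: (2t + 2)·(t^3 + t^2 + 2) = 2t^4 + t^3 + 2t^2 + t + 1.
Reduce using t^4 ≡ 2t^3 + 1 (mod t^4 + t^3 + 2).
Reduced: 2t^3 + 2t^2 + t.

2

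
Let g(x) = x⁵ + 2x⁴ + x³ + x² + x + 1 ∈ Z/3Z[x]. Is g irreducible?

Yes

Check for roots in Z/3Z: g(0) = 1; g(1) = 1; g(2) = 1.
No roots, so no linear factors.
Monic irreducibles of degree 2 over GF(3): x² + 1, x² + x + 2, x² + 2x + 2.
None of them divide g (all give nonzero remainder).
No irreducible factor of degree ≤ 2 exists, so g is irreducible over GF(3).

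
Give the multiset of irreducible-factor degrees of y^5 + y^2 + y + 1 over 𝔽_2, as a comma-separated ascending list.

1, 1, 3

Write h(y) = y^5 + y^2 + y + 1.
Roots in 𝔽_2: h(0) = 1; h(1) = 0 → root.
Linear factors from roots: (y + 1).
Complete factorization: h(y) = (y + 1)^2·(y^3 + y + 1).
Factor degrees with multiplicity: 1 + 1 + 3 = 5.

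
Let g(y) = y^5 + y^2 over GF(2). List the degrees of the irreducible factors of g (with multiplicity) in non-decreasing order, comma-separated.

1, 1, 1, 2

Roots in GF(2): g(0) = 0 → root; g(1) = 0 → root.
Linear factors from roots: (y), (y + 1).
Complete factorization: g(y) = (y + 1)·(y)^2·(y^2 + y + 1).
Factor degrees with multiplicity: 1 + 1 + 1 + 2 = 5.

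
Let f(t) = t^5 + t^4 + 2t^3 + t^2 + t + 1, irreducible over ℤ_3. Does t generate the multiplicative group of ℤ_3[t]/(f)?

Yes

|GF(3^5)^×| = 3^5 − 1 = 242. Prime factorization: 242 = 2·11^2.
f is primitive ⇔ t has order 242 in GF(3)[t]/(f), i.e. t^(242/q) ≠ 1 for each prime q | 242.
t^(121) mod f = 2.
t^(22) mod f = t^4 + t^2 + t.
None equal 1, so t has full order 242; f is primitive.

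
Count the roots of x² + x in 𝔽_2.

2

Write P(x) = x² + x.
Evaluate at each of the 2 elements of 𝔽_2:
P(0) = 0 → root; P(1) = 0 → root.
Roots: {0, 1}.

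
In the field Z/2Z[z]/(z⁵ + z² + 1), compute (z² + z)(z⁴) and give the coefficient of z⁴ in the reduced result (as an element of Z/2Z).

Multiply in Z/2Z[z]: (z² + z)·(z⁴) = z⁶ + z⁵.
Reduce using z⁵ ≡ z² + 1 (mod z⁵ + z² + 1).
Reduced: z³ + z² + z + 1.

0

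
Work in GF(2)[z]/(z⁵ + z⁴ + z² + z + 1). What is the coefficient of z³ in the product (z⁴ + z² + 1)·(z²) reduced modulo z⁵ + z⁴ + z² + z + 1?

1

Multiply in GF(2)[z]: (z⁴ + z² + 1)·(z²) = z⁶ + z⁴ + z².
Reduce using z⁵ ≡ z⁴ + z² + z + 1 (mod z⁵ + z⁴ + z² + z + 1).
Reduced: z³ + z² + 1.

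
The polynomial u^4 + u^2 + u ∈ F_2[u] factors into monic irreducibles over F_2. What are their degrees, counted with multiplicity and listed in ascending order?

1, 3

Write h(u) = u^4 + u^2 + u.
Roots in F_2: h(0) = 0 → root; h(1) = 1.
Linear factors from roots: (u).
Complete factorization: h(u) = (u)·(u^3 + u + 1).
Factor degrees with multiplicity: 1 + 3 = 4.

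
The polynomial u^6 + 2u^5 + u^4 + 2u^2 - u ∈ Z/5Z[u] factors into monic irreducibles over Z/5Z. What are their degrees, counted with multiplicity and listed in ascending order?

Write g(u) = u^6 + 2u^5 + u^4 + 2u^2 - u.
Roots in Z/5Z: g(0) = 0 → root; g(1) = 0 → root; g(2) = 0 → root; g(3) = 1; g(4) = 3.
Linear factors from roots: (u), (u - 1), (u - 2).
Complete factorization: g(u) = (u)·(u - 2)·(u - 1)·(u^3 - u + 2).
Factor degrees with multiplicity: 1 + 1 + 1 + 3 = 6.

1, 1, 1, 3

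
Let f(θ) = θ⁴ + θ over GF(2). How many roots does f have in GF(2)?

Evaluate at each of the 2 elements of GF(2):
f(0) = 0 → root; f(1) = 0 → root.
Roots: {0, 1}.

2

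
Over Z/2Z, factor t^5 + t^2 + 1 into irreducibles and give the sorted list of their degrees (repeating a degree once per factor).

5

Write h(t) = t^5 + t^2 + 1.
Roots in Z/2Z: h(0) = 1; h(1) = 1.
Complete factorization: h(t) = (t^5 + t^2 + 1).
Factor degrees with multiplicity: 5 = 5.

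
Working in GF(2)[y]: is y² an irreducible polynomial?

Write m(y) = y².
Check for roots in GF(2): m(0) = 0 → root; m(1) = 1.
m(0) = 0, so (y) divides m(y); m is reducible.

No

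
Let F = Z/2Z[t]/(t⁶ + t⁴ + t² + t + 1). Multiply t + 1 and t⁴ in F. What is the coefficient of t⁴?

Multiply in Z/2Z[t]: (t + 1)·(t⁴) = t⁵ + t⁴.
Reduced: t⁵ + t⁴.

1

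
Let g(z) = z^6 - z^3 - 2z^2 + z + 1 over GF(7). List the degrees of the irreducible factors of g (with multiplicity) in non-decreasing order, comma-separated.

1, 1, 1, 1, 2

Linear factors from roots: (z - 1), (z + 2), (z + 1).
Complete factorization: g(z) = (z + 1)·(z + 2)·(z - 1)^2·(z^2 - z - 3).
Factor degrees with multiplicity: 1 + 1 + 1 + 1 + 2 = 6.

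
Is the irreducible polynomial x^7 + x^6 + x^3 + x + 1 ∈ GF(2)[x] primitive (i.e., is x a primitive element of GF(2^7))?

Write f(x) = x^7 + x^6 + x^3 + x + 1.
|GF(2^7)^×| = 2^7 − 1 = 127. Prime factorization: 127 = 127.
f is primitive ⇔ x has order 127 in GF(2)[x]/(f), i.e. x^(127/q) ≠ 1 for each prime q | 127.
x^(1) mod f = x.
None equal 1, so x has full order 127; f is primitive.

Yes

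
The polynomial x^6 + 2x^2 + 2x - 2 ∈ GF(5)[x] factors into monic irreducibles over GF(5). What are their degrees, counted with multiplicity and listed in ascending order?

Write h(x) = x^6 + 2x^2 + 2x - 2.
Roots in GF(5): h(0) = 3; h(1) = 3; h(2) = 4; h(3) = 1; h(4) = 4.
Complete factorization: h(x) = (x^6 + 2x^2 + 2x - 2).
Factor degrees with multiplicity: 6 = 6.

6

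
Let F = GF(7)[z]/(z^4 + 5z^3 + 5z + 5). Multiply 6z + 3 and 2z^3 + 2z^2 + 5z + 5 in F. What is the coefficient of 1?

Multiply in GF(7)[z]: (6z + 3)·(2z^3 + 2z^2 + 5z + 5) = 5z^4 + 4z^3 + z^2 + 3z + 1.
Reduce using z^4 ≡ 2z^3 + 2z + 2 (mod z^4 + 5z^3 + 5z + 5).
Reduced: z^2 + 6z + 4.

4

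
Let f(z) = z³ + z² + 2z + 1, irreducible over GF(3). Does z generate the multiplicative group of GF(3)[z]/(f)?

|GF(3^3)^×| = 3^3 − 1 = 26. Prime factorization: 26 = 2·13.
f is primitive ⇔ z has order 26 in GF(3)[z]/(f), i.e. z^(26/q) ≠ 1 for each prime q | 26.
z^(13) mod f = 2.
z^(2) mod f = z².
None equal 1, so z has full order 26; f is primitive.

Yes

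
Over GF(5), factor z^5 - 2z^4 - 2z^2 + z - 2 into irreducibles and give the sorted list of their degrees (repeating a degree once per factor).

Write f(z) = z^5 - 2z^4 - 2z^2 + z - 2.
Roots in GF(5): f(0) = 3; f(1) = 1; f(2) = 2; f(3) = 4; f(4) = 2.
Complete factorization: f(z) = (z^5 - 2z^4 - 2z^2 + z - 2).
Factor degrees with multiplicity: 5 = 5.

5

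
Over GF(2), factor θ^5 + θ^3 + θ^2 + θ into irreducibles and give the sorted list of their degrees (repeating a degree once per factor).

1, 1, 3

Write h(θ) = θ^5 + θ^3 + θ^2 + θ.
Roots in GF(2): h(0) = 0 → root; h(1) = 0 → root.
Linear factors from roots: (θ), (θ + 1).
Complete factorization: h(θ) = (θ)·(θ + 1)·(θ^3 + θ^2 + 1).
Factor degrees with multiplicity: 1 + 1 + 3 = 5.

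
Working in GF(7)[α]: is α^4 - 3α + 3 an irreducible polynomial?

No

Write h(α) = α^4 - 3α + 3.
Check for roots in GF(7): h(0) = 3; h(1) = 1; h(2) = 6; h(3) = 5; h(4) = 2; h(5) = 4; h(6) = 0 → root.
h(6) = 0, so (α − 6) divides h(α); h is reducible.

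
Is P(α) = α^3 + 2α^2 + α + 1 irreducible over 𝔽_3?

Yes

Check for roots in 𝔽_3: P(0) = 1; P(1) = 2; P(2) = 1.
No roots. A degree-3 polynomial over a field with no linear factor is irreducible.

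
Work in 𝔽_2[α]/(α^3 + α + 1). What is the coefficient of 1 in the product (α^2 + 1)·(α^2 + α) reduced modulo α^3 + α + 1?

1

Multiply in 𝔽_2[α]: (α^2 + 1)·(α^2 + α) = α^4 + α^3 + α^2 + α.
Reduce using α^3 ≡ α + 1 (mod α^3 + α + 1).
Reduced: α + 1.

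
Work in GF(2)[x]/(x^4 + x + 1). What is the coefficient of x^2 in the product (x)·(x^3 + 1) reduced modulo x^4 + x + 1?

0

Multiply in GF(2)[x]: (x)·(x^3 + 1) = x^4 + x.
Reduce using x^4 ≡ x + 1 (mod x^4 + x + 1).
Reduced: 1.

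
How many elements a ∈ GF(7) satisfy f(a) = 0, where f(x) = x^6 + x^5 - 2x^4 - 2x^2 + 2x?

3

Evaluate at each of the 7 elements of GF(7):
f(0) = 0 → root; f(1) = 0 → root; f(2) = 4; f(3) = 0 → root; f(4) = 6; f(5) = 2; f(6) = 1.
Roots: {0, 1, 3}.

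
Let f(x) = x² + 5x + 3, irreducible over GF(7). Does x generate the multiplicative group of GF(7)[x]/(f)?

Yes

|GF(7^2)^×| = 7^2 − 1 = 48. Prime factorization: 48 = 2^4·3.
f is primitive ⇔ x has order 48 in GF(7)[x]/(f), i.e. x^(48/q) ≠ 1 for each prime q | 48.
x^(24) mod f = 6.
x^(16) mod f = 2.
None equal 1, so x has full order 48; f is primitive.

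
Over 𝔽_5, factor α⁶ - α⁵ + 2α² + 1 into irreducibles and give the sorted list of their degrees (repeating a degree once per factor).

Write f(α) = α⁶ - α⁵ + 2α² + 1.
Roots in 𝔽_5: f(0) = 1; f(1) = 3; f(2) = 1; f(3) = 0 → root; f(4) = 0 → root.
Linear factors from roots: (α + 2), (α + 1).
Complete factorization: f(α) = (α + 1)^2·(α + 2)^2·(α² - 2α - 1).
Factor degrees with multiplicity: 1 + 1 + 1 + 1 + 2 = 6.

1, 1, 1, 1, 2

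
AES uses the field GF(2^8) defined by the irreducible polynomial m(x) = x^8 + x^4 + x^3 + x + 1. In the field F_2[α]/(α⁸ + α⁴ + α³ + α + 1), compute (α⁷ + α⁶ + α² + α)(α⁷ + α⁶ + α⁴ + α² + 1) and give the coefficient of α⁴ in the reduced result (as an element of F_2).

0

Multiply in F_2[α]: (α⁷ + α⁶ + α² + α)·(α⁷ + α⁶ + α⁴ + α² + 1) = α¹⁴ + α¹² + α¹¹ + α¹⁰ + α⁸ + α⁵ + α⁴ + α³ + α² + α.
Reduce using α⁸ ≡ α⁴ + α³ + α + 1 (mod α⁸ + α⁴ + α³ + α + 1).
Reduced: α⁷ + α⁵.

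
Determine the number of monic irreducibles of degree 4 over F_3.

Gauss's count: N_{3}(4) = (1/4) Σ_{d|4} μ(4/d)·3^d.
Divisors of 4: 1, 2, 4; μ(4/d) for each: 0, -1, 1.
Σ = − 3^2 + 3^4 = 72.
N = 72/4 = 18.

18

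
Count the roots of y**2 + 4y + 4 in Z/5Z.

Write g(y) = y**2 + 4y + 4.
Evaluate at each of the 5 elements of Z/5Z:
g(0) = 4; g(1) = 4; g(2) = 1; g(3) = 0 → root; g(4) = 1.
Roots: {3}.

1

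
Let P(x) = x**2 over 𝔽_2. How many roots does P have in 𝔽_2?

1

Evaluate at each of the 2 elements of 𝔽_2:
P(0) = 0 → root; P(1) = 1.
Roots: {0}.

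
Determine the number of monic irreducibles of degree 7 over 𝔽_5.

11160

The number of monic irreducibles of degree 7 over GF(5) is (1/7)·Σ_{d∣7} μ(7/d) 5^d.
Divisors of 7: 1, 7; μ(7/d) for each: -1, 1.
Σ = − 5^1 + 5^7 = 78120.
N = 78120/7 = 11160.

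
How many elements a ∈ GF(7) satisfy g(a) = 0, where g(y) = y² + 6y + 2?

Evaluate at each of the 7 elements of GF(7):
g(0) = 2; g(1) = 2; g(2) = 4; g(3) = 1; g(4) = 0 → root; g(5) = 1; g(6) = 4.
Roots: {4}.

1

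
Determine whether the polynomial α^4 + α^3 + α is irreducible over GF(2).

No

Write P(α) = α^4 + α^3 + α.
Check for roots in GF(2): P(0) = 0 → root; P(1) = 1.
P(0) = 0, so (α) divides P(α); P is reducible.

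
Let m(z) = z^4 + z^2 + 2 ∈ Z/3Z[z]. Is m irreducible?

Yes

Check for roots in Z/3Z: m(0) = 2; m(1) = 1; m(2) = 1.
No roots, so no linear factors.
Monic irreducibles of degree 2 over GF(3): z^2 + 1, z^2 + z + 2, z^2 + 2z + 2.
None of them divide m (all give nonzero remainder).
No irreducible factor of degree ≤ 2 exists, so m is irreducible over GF(3).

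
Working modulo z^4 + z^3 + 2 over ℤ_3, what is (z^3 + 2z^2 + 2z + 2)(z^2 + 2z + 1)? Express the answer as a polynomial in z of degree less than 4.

Multiply in ℤ_3[z]: (z^3 + 2z^2 + 2z + 2)·(z^2 + 2z + 1) = z^5 + z^4 + z^3 + 2z^2 + 2.
Reduce using z^4 ≡ 2z^3 + 1 (mod z^4 + z^3 + 2).
Reduced: z^3 + 2z^2 + z + 2.

z^3 + 2z^2 + z + 2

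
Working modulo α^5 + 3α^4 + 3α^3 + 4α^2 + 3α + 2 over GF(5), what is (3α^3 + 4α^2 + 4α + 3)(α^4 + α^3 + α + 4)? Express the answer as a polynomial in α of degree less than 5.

Multiply in GF(5)[α]: (3α^3 + 4α^2 + 4α + 3)·(α^4 + α^3 + α + 4) = 3α^7 + 2α^6 + 3α^5 + 4α^3 + 4α + 2.
Reduce using α^5 ≡ 2α^4 + 2α^3 + α^2 + 2α + 3 (mod α^5 + 3α^4 + 3α^3 + 4α^2 + 3α + 2).
Reduced: 4α^4 + 3α^3 + 3α + 2.

4α^4 + 3α^3 + 3α + 2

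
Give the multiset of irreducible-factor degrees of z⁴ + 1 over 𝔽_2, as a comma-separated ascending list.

Write g(z) = z⁴ + 1.
Roots in 𝔽_2: g(0) = 1; g(1) = 0 → root.
Linear factors from roots: (z + 1).
Complete factorization: g(z) = (z + 1)^4.
Factor degrees with multiplicity: 1 + 1 + 1 + 1 = 4.

1, 1, 1, 1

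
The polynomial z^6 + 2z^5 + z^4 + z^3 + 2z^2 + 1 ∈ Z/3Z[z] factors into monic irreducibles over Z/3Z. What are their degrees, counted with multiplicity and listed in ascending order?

6

Write h(z) = z^6 + 2z^5 + z^4 + z^3 + 2z^2 + 1.
Roots in Z/3Z: h(0) = 1; h(1) = 2; h(2) = 2.
Complete factorization: h(z) = (z^6 + 2z^5 + z^4 + z^3 + 2z^2 + 1).
Factor degrees with multiplicity: 6 = 6.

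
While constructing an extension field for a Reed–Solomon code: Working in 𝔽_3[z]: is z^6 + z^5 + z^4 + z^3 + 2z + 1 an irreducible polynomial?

Write P(z) = z^6 + z^5 + z^4 + z^3 + 2z + 1.
Check for roots in 𝔽_3: P(0) = 1; P(1) = 1; P(2) = 2.
No roots, so no linear factors.
Monic irreducibles of degree 2 over GF(3): z^2 + 1, z^2 + z + 2, z^2 + 2z + 2.
None of them divide P (all give nonzero remainder).
Degree-3 irreducible divisors: test the 8 monic irreducibles of degree 3 over GF(3).
None of them divide P (all give nonzero remainder).
No irreducible factor of degree ≤ 3 exists, so P is irreducible over GF(3).

Yes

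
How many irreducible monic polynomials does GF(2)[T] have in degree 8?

By the necklace-counting formula, N_2(8) = (1/8) Σ_{d|8} μ(8/d)·2^d.
Divisors of 8: 1, 2, 4, 8; μ(8/d) for each: 0, 0, -1, 1.
Σ = − 2^4 + 2^8 = 240.
N = 240/8 = 30.

30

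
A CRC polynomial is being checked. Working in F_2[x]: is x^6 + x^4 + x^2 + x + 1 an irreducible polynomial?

Write f(x) = x^6 + x^4 + x^2 + x + 1.
Check for roots in F_2: f(0) = 1; f(1) = 1.
No roots, so no linear factors.
Monic irreducibles of degree 2 over GF(2): x^2 + x + 1.
None of them divide f (all give nonzero remainder).
Monic irreducibles of degree 3 over GF(2): x^3 + x + 1, x^3 + x^2 + 1.
None of them divide f (all give nonzero remainder).
No irreducible factor of degree ≤ 3 exists, so f is irreducible over GF(2).

Yes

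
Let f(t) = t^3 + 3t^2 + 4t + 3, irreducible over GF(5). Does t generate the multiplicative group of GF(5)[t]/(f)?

|GF(5^3)^×| = 5^3 − 1 = 124. Prime factorization: 124 = 2^2·31.
f is primitive ⇔ t has order 124 in GF(5)[t]/(f), i.e. t^(124/q) ≠ 1 for each prime q | 124.
t^(62) mod f = 4.
t^(4) mod f = 4t + 4.
None equal 1, so t has full order 124; f is primitive.

Yes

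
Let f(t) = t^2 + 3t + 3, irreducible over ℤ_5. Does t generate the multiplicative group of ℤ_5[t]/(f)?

Yes

|GF(5^2)^×| = 5^2 − 1 = 24. Prime factorization: 24 = 2^3·3.
f is primitive ⇔ t has order 24 in GF(5)[t]/(f), i.e. t^(24/q) ≠ 1 for each prime q | 24.
t^(12) mod f = 4.
t^(8) mod f = t + 1.
None equal 1, so t has full order 24; f is primitive.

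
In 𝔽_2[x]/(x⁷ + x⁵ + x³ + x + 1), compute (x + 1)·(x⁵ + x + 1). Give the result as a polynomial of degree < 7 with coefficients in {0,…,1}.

Multiply in 𝔽_2[x]: (x + 1)·(x⁵ + x + 1) = x⁶ + x⁵ + x² + 1.
Reduced: x⁶ + x⁵ + x² + 1.

x^6 + x^5 + x^2 + 1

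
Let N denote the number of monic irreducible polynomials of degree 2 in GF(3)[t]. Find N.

x^(3^2) − x is the product of all monic irreducibles of degree dividing 2; Möbius inversion gives N = (1/2) Σ μ(2/d)·3^d.
Divisors of 2: 1, 2; μ(2/d) for each: -1, 1.
Σ = − 3^1 + 3^2 = 6.
N = 6/2 = 3.

3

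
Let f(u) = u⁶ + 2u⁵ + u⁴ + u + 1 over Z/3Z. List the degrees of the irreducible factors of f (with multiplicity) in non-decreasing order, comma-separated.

1, 1, 1, 3

Roots in Z/3Z: f(0) = 1; f(1) = 0 → root; f(2) = 0 → root.
Linear factors from roots: (u + 2), (u + 1).
Complete factorization: f(u) = (u + 1)·(u + 2)^2·(u³ + 2u + 1).
Factor degrees with multiplicity: 1 + 1 + 1 + 3 = 6.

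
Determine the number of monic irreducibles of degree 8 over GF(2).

The number of monic irreducibles of degree 8 over GF(2) is (1/8)·Σ_{d∣8} μ(8/d) 2^d.
Divisors of 8: 1, 2, 4, 8; μ(8/d) for each: 0, 0, -1, 1.
Σ = − 2^4 + 2^8 = 240.
N = 240/8 = 30.

30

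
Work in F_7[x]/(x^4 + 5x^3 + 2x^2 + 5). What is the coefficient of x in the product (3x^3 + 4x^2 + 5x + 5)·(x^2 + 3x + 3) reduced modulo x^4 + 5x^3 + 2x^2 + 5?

Multiply in F_7[x]: (3x^3 + 4x^2 + 5x + 5)·(x^2 + 3x + 3) = 3x^5 + 6x^4 + 5x^3 + 4x^2 + 2x + 1.
Reduce using x^4 ≡ 2x^3 + 5x^2 + 2 (mod x^4 + 5x^3 + 2x^2 + 5).
Reduced: 2x^3 + x^2 + x + 4.

1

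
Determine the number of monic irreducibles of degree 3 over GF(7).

112

The number of monic irreducibles of degree 3 over GF(7) is (1/3)·Σ_{d∣3} μ(3/d) 7^d.
Divisors of 3: 1, 3; μ(3/d) for each: -1, 1.
Σ = − 7^1 + 7^3 = 336.
N = 336/3 = 112.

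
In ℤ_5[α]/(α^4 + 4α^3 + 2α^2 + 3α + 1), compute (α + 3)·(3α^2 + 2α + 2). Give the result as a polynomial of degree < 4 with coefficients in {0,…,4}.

3α^3 + α^2 + 3α + 1

Multiply in ℤ_5[α]: (α + 3)·(3α^2 + 2α + 2) = 3α^3 + α^2 + 3α + 1.
Reduced: 3α^3 + α^2 + 3α + 1.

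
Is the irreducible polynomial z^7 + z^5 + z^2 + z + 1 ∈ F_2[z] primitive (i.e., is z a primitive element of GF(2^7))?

Yes

Write f(z) = z^7 + z^5 + z^2 + z + 1.
|GF(2^7)^×| = 2^7 − 1 = 127. Prime factorization: 127 = 127.
f is primitive ⇔ z has order 127 in GF(2)[z]/(f), i.e. z^(127/q) ≠ 1 for each prime q | 127.
z^(1) mod f = z.
None equal 1, so z has full order 127; f is primitive.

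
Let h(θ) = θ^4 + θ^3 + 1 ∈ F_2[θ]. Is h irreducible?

Yes

Check for roots in F_2: h(0) = 1; h(1) = 1.
No roots, so no linear factors.
Monic irreducibles of degree 2 over GF(2): θ^2 + θ + 1.
None of them divide h (all give nonzero remainder).
No irreducible factor of degree ≤ 2 exists, so h is irreducible over GF(2).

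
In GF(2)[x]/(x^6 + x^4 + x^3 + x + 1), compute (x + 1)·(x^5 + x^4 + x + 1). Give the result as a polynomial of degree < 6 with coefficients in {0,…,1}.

x^3 + x^2 + x

Multiply in GF(2)[x]: (x + 1)·(x^5 + x^4 + x + 1) = x^6 + x^4 + x^2 + 1.
Reduce using x^6 ≡ x^4 + x^3 + x + 1 (mod x^6 + x^4 + x^3 + x + 1).
Reduced: x^3 + x^2 + x.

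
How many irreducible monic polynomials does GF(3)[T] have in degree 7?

x^(3^7) − x is the product of all monic irreducibles of degree dividing 7; Möbius inversion gives N = (1/7) Σ μ(7/d)·3^d.
Divisors of 7: 1, 7; μ(7/d) for each: -1, 1.
Σ = − 3^1 + 3^7 = 2184.
N = 2184/7 = 312.

312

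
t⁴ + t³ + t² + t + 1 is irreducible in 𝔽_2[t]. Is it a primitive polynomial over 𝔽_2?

No

Write f(t) = t⁴ + t³ + t² + t + 1.
|GF(2^4)^×| = 2^4 − 1 = 15. Prime factorization: 15 = 3·5.
f is primitive ⇔ t has order 15 in GF(2)[t]/(f), i.e. t^(15/q) ≠ 1 for each prime q | 15.
t^(5) mod f = 1
t^(3) mod f = t³.
Since t^(5) = 1, the order of t divides 5 < 15; not primitive.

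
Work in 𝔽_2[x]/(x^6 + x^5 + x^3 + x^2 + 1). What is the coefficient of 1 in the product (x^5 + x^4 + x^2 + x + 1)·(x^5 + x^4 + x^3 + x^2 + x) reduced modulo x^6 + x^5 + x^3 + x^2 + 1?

Multiply in 𝔽_2[x]: (x^5 + x^4 + x^2 + x + 1)·(x^5 + x^4 + x^3 + x^2 + x) = x^10 + x^7 + x^4 + x^3 + x.
Reduce using x^6 ≡ x^5 + x^3 + x^2 + 1 (mod x^6 + x^5 + x^3 + x^2 + 1).
Reduced: x^5 + 1.

1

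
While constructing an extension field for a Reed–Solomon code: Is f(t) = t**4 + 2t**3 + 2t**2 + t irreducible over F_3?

Check for roots in F_3: f(0) = 0 → root; f(1) = 0 → root; f(2) = 0 → root.
f(0) = 0, so (t) divides f(t); f is reducible.

No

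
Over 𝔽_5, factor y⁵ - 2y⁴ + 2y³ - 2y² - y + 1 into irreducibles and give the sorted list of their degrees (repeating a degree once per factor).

1, 1, 1, 2

Write f(y) = y⁵ - 2y⁴ + 2y³ - 2y² - y + 1.
Roots in 𝔽_5: f(0) = 1; f(1) = 4; f(2) = 2; f(3) = 0 → root; f(4) = 0 → root.
Linear factors from roots: (y + 2), (y + 1).
Complete factorization: f(y) = (y + 1)·(y + 2)^2·(y² - 2y - 1).
Factor degrees with multiplicity: 1 + 1 + 1 + 2 = 5.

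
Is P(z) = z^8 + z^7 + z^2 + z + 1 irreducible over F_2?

Check for roots in F_2: P(0) = 1; P(1) = 1.
No roots, so no linear factors.
Monic irreducibles of degree 2 over GF(2): z^2 + z + 1.
None of them divide P (all give nonzero remainder).
Monic irreducibles of degree 3 over GF(2): z^3 + z + 1, z^3 + z^2 + 1.
None of them divide P (all give nonzero remainder).
Monic irreducibles of degree 4 over GF(2): z^4 + z + 1, z^4 + z^3 + 1, z^4 + z^3 + z^2 + z + 1.
None of them divide P (all give nonzero remainder).
No irreducible factor of degree ≤ 4 exists, so P is irreducible over GF(2).

Yes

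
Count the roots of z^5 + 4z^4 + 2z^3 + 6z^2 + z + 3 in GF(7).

0

Write h(z) = z^5 + 4z^4 + 2z^3 + 6z^2 + z + 3.
Evaluate at each of the 7 elements of GF(7):
h(0) = 3; h(1) = 3; h(2) = 1; h(3) = 2; h(4) = 4; h(5) = 6; h(6) = 2.
No element is a root.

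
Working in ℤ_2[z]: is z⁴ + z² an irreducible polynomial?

No

Write P(z) = z⁴ + z².
Check for roots in ℤ_2: P(0) = 0 → root; P(1) = 0 → root.
P(0) = 0, so (z) divides P(z); P is reducible.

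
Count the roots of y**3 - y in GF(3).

3

Write g(y) = y**3 - y.
Evaluate at each of the 3 elements of GF(3):
g(0) = 0 → root; g(1) = 0 → root; g(2) = 0 → root.
Roots: {0, 1, 2}.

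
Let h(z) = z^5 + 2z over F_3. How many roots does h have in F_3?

Evaluate at each of the 3 elements of F_3:
h(0) = 0 → root; h(1) = 0 → root; h(2) = 0 → root.
Roots: {0, 1, 2}.

3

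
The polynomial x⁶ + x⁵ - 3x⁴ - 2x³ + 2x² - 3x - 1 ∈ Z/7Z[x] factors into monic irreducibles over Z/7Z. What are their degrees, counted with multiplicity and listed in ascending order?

Write h(x) = x⁶ + x⁵ - 3x⁴ - 2x³ + 2x² - 3x - 1.
Complete factorization: h(x) = (x² + 1)·(x² + 2x + 2)·(x² - x + 3).
Factor degrees with multiplicity: 2 + 2 + 2 = 6.

2, 2, 2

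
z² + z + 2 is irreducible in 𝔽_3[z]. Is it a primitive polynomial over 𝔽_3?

Yes

Write f(z) = z² + z + 2.
|GF(3^2)^×| = 3^2 − 1 = 8. Prime factorization: 8 = 2^3.
f is primitive ⇔ z has order 8 in GF(3)[z]/(f), i.e. z^(8/q) ≠ 1 for each prime q | 8.
z^(4) mod f = 2.
None equal 1, so z has full order 8; f is primitive.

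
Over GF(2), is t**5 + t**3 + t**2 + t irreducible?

Write h(t) = t**5 + t**3 + t**2 + t.
Check for roots in GF(2): h(0) = 0 → root; h(1) = 0 → root.
h(0) = 0, so (t) divides h(t); h is reducible.

No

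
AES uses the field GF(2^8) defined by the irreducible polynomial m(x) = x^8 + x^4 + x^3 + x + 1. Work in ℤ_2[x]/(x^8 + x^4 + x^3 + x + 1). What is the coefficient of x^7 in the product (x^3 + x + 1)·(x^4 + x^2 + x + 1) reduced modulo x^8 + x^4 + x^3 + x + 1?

1

Multiply in ℤ_2[x]: (x^3 + x + 1)·(x^4 + x^2 + x + 1) = x^7 + 1.
Reduced: x^7 + 1.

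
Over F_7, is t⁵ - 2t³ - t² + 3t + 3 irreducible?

No

Write m(t) = t⁵ - 2t³ - t² + 3t + 3.
Check for roots in F_7: m(0) = 3; m(1) = 4; m(2) = 0 → root; m(3) = 3; m(4) = 6; m(5) = 5; m(6) = 0 → root.
m(2) = 0, so (t − 2) divides m(t); m is reducible.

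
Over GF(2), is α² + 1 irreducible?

Write g(α) = α² + 1.
Check for roots in GF(2): g(0) = 1; g(1) = 0 → root.
g(1) = 0, so (α − 1) divides g(α); g is reducible.

No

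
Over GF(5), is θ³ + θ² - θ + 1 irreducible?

Write g(θ) = θ³ + θ² - θ + 1.
Check for roots in GF(5): g(0) = 1; g(1) = 2; g(2) = 1; g(3) = 4; g(4) = 2.
No roots. A degree-3 polynomial over a field with no linear factor is irreducible.

Yes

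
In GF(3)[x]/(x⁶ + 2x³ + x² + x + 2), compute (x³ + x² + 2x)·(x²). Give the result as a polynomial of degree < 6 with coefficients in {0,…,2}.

Multiply in GF(3)[x]: (x³ + x² + 2x)·(x²) = x⁵ + x⁴ + 2x³.
Reduced: x⁵ + x⁴ + 2x³.

x^5 + x^4 + 2x^3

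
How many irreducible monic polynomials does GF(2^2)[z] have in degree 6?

670

Gauss's count: N_{4}(6) = (1/6) Σ_{d|6} μ(6/d)·4^d.
Divisors of 6: 1, 2, 3, 6; μ(6/d) for each: 1, -1, -1, 1.
Σ = 4^1 − 4^2 − 4^3 + 4^6 = 4020.
N = 4020/6 = 670.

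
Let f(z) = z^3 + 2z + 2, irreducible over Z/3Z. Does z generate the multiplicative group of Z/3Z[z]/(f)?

No

|GF(3^3)^×| = 3^3 − 1 = 26. Prime factorization: 26 = 2·13.
f is primitive ⇔ z has order 26 in GF(3)[z]/(f), i.e. z^(26/q) ≠ 1 for each prime q | 26.
z^(13) mod f = 1
z^(2) mod f = z^2.
Since z^(13) = 1, the order of z divides 13 < 26; not primitive.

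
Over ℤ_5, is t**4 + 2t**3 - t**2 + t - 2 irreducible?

No

Write f(t) = t**4 + 2t**3 - t**2 + t - 2.
Check for roots in ℤ_5: f(0) = 3; f(1) = 1; f(2) = 3; f(3) = 2; f(4) = 0 → root.
f(4) = 0, so (t − 4) divides f(t); f is reducible.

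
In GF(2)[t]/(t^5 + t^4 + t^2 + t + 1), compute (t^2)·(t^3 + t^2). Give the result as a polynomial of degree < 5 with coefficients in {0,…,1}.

Multiply in GF(2)[t]: (t^2)·(t^3 + t^2) = t^5 + t^4.
Reduce using t^5 ≡ t^4 + t^2 + t + 1 (mod t^5 + t^4 + t^2 + t + 1).
Reduced: t^2 + t + 1.

t^2 + t + 1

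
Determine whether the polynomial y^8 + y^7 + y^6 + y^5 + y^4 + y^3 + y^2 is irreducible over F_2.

Write g(y) = y^8 + y^7 + y^6 + y^5 + y^4 + y^3 + y^2.
Check for roots in F_2: g(0) = 0 → root; g(1) = 1.
g(0) = 0, so (y) divides g(y); g is reducible.

No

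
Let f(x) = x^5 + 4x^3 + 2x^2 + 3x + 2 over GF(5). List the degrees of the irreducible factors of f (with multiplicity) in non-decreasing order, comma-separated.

Roots in GF(5): f(0) = 2; f(1) = 2; f(2) = 0 → root; f(3) = 0 → root; f(4) = 1.
Linear factors from roots: (x + 3), (x + 2).
Complete factorization: f(x) = (x + 2)·(x + 3)·(x^3 + 3x + 2).
Factor degrees with multiplicity: 1 + 1 + 3 = 5.

1, 1, 3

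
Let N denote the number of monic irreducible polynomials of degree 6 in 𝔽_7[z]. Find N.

The number of monic irreducibles of degree 6 over GF(7) is (1/6)·Σ_{d∣6} μ(6/d) 7^d.
Divisors of 6: 1, 2, 3, 6; μ(6/d) for each: 1, -1, -1, 1.
Σ = 7^1 − 7^2 − 7^3 + 7^6 = 117264.
N = 117264/6 = 19544.

19544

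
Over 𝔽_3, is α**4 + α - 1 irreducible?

Yes

Write f(α) = α**4 + α - 1.
Check for roots in 𝔽_3: f(0) = 2; f(1) = 1; f(2) = 2.
No roots, so no linear factors.
Monic irreducibles of degree 2 over GF(3): α**2 + 1, α**2 + α - 1, α**2 - α - 1.
None of them divide f (all give nonzero remainder).
No irreducible factor of degree ≤ 2 exists, so f is irreducible over GF(3).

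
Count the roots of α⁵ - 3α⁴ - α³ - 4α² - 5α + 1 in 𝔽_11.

Write g(α) = α⁵ - 3α⁴ - α³ - 4α² - 5α + 1.
Evaluate at each of the 11 elements of 𝔽_11:
g(0) = 1; g(1) = 0 → root; g(2) = 6; g(3) = 0 → root; g(4) = 10; g(5) = 0 → root; g(6) = 1; g(7) = 0 → root; g(8) = 5; g(9) = 0 → root; g(10) = 10.
Roots: {1, 3, 5, 7, 9}.

5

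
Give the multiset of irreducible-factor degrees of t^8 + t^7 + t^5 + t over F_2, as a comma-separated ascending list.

Write f(t) = t^8 + t^7 + t^5 + t.
Roots in F_2: f(0) = 0 → root; f(1) = 0 → root.
Linear factors from roots: (t), (t + 1).
Complete factorization: f(t) = (t)·(t + 1)·(t^2 + t + 1)·(t^4 + t^3 + 1).
Factor degrees with multiplicity: 1 + 1 + 2 + 4 = 8.

1, 1, 2, 4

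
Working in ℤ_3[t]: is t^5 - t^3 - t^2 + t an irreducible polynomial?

Write m(t) = t^5 - t^3 - t^2 + t.
Check for roots in ℤ_3: m(0) = 0 → root; m(1) = 0 → root; m(2) = 1.
m(0) = 0, so (t) divides m(t); m is reducible.

No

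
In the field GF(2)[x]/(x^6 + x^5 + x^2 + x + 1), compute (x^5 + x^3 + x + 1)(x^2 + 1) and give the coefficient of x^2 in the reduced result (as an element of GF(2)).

1

Multiply in GF(2)[x]: (x^5 + x^3 + x + 1)·(x^2 + 1) = x^7 + x^2 + x + 1.
Reduce using x^6 ≡ x^5 + x^2 + x + 1 (mod x^6 + x^5 + x^2 + x + 1).
Reduced: x^5 + x^3 + x^2 + x.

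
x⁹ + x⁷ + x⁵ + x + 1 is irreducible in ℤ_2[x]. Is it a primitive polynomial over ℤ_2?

Write f(x) = x⁹ + x⁷ + x⁵ + x + 1.
|GF(2^9)^×| = 2^9 − 1 = 511. Prime factorization: 511 = 7·73.
f is primitive ⇔ x has order 511 in GF(2)[x]/(f), i.e. x^(511/q) ≠ 1 for each prime q | 511.
x^(73) mod f = x³ + x.
x^(7) mod f = x⁷.
None equal 1, so x has full order 511; f is primitive.

Yes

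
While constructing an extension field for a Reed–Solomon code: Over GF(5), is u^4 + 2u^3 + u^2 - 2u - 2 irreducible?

Write P(u) = u^4 + 2u^3 + u^2 - 2u - 2.
Check for roots in GF(5): P(0) = 3; P(1) = 0 → root; P(2) = 0 → root; P(3) = 1; P(4) = 0 → root.
P(1) = 0, so (u − 1) divides P(u); P is reducible.

No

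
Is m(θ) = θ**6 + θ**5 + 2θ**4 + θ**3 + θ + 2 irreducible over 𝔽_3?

Check for roots in 𝔽_3: m(0) = 2; m(1) = 2; m(2) = 2.
No roots, so no linear factors.
Monic irreducibles of degree 2 over GF(3): θ**2 + 1, θ**2 + θ + 2, θ**2 + 2θ + 2.
None of them divide m (all give nonzero remainder).
Degree-3 irreducible divisors: test the 8 monic irreducibles of degree 3 over GF(3).
None of them divide m (all give nonzero remainder).
No irreducible factor of degree ≤ 3 exists, so m is irreducible over GF(3).

Yes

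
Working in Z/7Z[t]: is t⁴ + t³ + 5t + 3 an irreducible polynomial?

Write f(t) = t⁴ + t³ + 5t + 3.
Check for roots in Z/7Z: f(0) = 3; f(1) = 3; f(2) = 2; f(3) = 0 → root; f(4) = 0 → root; f(5) = 1; f(6) = 5.
f(3) = 0, so (t − 3) divides f(t); f is reducible.

No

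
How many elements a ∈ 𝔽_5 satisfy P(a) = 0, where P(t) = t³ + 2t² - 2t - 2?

Evaluate at each of the 5 elements of 𝔽_5:
P(0) = 3; P(1) = 4; P(2) = 0 → root; P(3) = 2; P(4) = 1.
Roots: {2}.

1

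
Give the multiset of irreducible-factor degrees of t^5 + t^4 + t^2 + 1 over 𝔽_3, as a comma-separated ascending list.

Write g(t) = t^5 + t^4 + t^2 + 1.
Roots in 𝔽_3: g(0) = 1; g(1) = 1; g(2) = 2.
Complete factorization: g(t) = (t^5 + t^4 + t^2 + 1).
Factor degrees with multiplicity: 5 = 5.

5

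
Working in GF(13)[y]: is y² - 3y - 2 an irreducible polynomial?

Write P(y) = y² - 3y - 2.
Check each element of GF(13) for a root: P(0)=11, P(1)=9, P(2)=9, P(3)=11, P(4)=2, P(5)=8, P(6)=3, P(7)=0, P(8)=12, P(9)=0, P(10)=3, P(11)=8, P(12)=2.
P(7) = 0, so (y − 7) divides P(y); P is reducible.

No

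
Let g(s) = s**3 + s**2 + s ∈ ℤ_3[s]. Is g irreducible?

No

Check for roots in ℤ_3: g(0) = 0 → root; g(1) = 0 → root; g(2) = 2.
g(0) = 0, so (s) divides g(s); g is reducible.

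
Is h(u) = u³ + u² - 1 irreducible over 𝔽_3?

Yes

Check for roots in 𝔽_3: h(0) = 2; h(1) = 1; h(2) = 2.
No roots. A degree-3 polynomial over a field with no linear factor is irreducible.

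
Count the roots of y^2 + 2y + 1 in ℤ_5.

1

Write P(y) = y^2 + 2y + 1.
Evaluate at each of the 5 elements of ℤ_5:
P(0) = 1; P(1) = 4; P(2) = 4; P(3) = 1; P(4) = 0 → root.
Roots: {4}.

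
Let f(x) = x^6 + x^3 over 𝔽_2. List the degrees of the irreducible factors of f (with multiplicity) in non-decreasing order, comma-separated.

Roots in 𝔽_2: f(0) = 0 → root; f(1) = 0 → root.
Linear factors from roots: (x), (x + 1).
Complete factorization: f(x) = (x + 1)·(x)^3·(x^2 + x + 1).
Factor degrees with multiplicity: 1 + 1 + 1 + 1 + 2 = 6.

1, 1, 1, 1, 2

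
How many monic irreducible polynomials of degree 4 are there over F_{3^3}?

132678

By the necklace-counting formula, N_27(4) = (1/4) Σ_{d|4} μ(4/d)·27^d.
Divisors of 4: 1, 2, 4; μ(4/d) for each: 0, -1, 1.
Σ = − 27^2 + 27^4 = 530712.
N = 530712/4 = 132678.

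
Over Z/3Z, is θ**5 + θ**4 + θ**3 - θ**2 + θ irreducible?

No

Write m(θ) = θ**5 + θ**4 + θ**3 - θ**2 + θ.
Check for roots in Z/3Z: m(0) = 0 → root; m(1) = 0 → root; m(2) = 0 → root.
m(0) = 0, so (θ) divides m(θ); m is reducible.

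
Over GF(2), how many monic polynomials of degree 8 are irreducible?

30

By the necklace-counting formula, N_2(8) = (1/8) Σ_{d|8} μ(8/d)·2^d.
Divisors of 8: 1, 2, 4, 8; μ(8/d) for each: 0, 0, -1, 1.
Σ = − 2^4 + 2^8 = 240.
N = 240/8 = 30.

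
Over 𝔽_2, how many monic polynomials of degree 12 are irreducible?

The number of monic irreducibles of degree 12 over GF(2) is (1/12)·Σ_{d∣12} μ(12/d) 2^d.
Divisors of 12: 1, 2, 3, 4, 6, 12; μ(12/d) for each: 0, 1, 0, -1, -1, 1.
Σ = 2^2 − 2^4 − 2^6 + 2^12 = 4020.
N = 4020/12 = 335.

335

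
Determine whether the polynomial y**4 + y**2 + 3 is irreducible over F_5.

Write f(y) = y**4 + y**2 + 3.
Check for roots in F_5: f(0) = 3; f(1) = 0 → root; f(2) = 3; f(3) = 3; f(4) = 0 → root.
f(1) = 0, so (y − 1) divides f(y); f is reducible.

No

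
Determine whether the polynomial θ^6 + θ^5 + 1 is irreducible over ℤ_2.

Yes

Write h(θ) = θ^6 + θ^5 + 1.
Check for roots in ℤ_2: h(0) = 1; h(1) = 1.
No roots, so no linear factors.
Monic irreducibles of degree 2 over GF(2): θ^2 + θ + 1.
None of them divide h (all give nonzero remainder).
Monic irreducibles of degree 3 over GF(2): θ^3 + θ + 1, θ^3 + θ^2 + 1.
None of them divide h (all give nonzero remainder).
No irreducible factor of degree ≤ 3 exists, so h is irreducible over GF(2).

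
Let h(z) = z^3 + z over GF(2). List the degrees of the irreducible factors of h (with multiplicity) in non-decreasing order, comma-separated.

1, 1, 1

Roots in GF(2): h(0) = 0 → root; h(1) = 0 → root.
Linear factors from roots: (z), (z + 1).
Complete factorization: h(z) = (z)·(z + 1)^2.
Factor degrees with multiplicity: 1 + 1 + 1 = 3.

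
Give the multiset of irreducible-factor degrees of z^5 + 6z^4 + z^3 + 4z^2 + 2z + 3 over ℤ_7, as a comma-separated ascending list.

Write h(z) = z^5 + 6z^4 + z^3 + 4z^2 + 2z + 3.
Complete factorization: h(z) = (z^2 + z + 4)·(z^3 + 5z^2 + 6z + 6).
Factor degrees with multiplicity: 2 + 3 = 5.

2, 3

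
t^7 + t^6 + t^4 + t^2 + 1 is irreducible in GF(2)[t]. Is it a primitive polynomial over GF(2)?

Yes

Write f(t) = t^7 + t^6 + t^4 + t^2 + 1.
|GF(2^7)^×| = 2^7 − 1 = 127. Prime factorization: 127 = 127.
f is primitive ⇔ t has order 127 in GF(2)[t]/(f), i.e. t^(127/q) ≠ 1 for each prime q | 127.
t^(1) mod f = t.
None equal 1, so t has full order 127; f is primitive.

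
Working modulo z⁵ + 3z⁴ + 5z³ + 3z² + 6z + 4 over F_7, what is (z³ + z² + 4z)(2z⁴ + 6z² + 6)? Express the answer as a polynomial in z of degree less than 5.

6z^3 + 2z^2 + 6

Multiply in F_7[z]: (z³ + z² + 4z)·(2z⁴ + 6z² + 6) = 2z⁷ + 2z⁶ + 6z⁴ + 2z³ + 6z² + 3z.
Reduce using z⁵ ≡ 4z⁴ + 2z³ + 4z² + z + 3 (mod z⁵ + 3z⁴ + 5z³ + 3z² + 6z + 4).
Reduced: 6z³ + 2z² + 6.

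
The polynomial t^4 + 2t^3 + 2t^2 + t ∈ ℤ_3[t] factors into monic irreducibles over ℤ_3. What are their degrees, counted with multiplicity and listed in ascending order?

Write g(t) = t^4 + 2t^3 + 2t^2 + t.
Roots in ℤ_3: g(0) = 0 → root; g(1) = 0 → root; g(2) = 0 → root.
Linear factors from roots: (t), (t + 2), (t + 1).
Complete factorization: g(t) = (t)·(t + 1)·(t + 2)^2.
Factor degrees with multiplicity: 1 + 1 + 1 + 1 = 4.

1, 1, 1, 1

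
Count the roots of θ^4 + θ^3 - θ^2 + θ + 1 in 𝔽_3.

Write f(θ) = θ^4 + θ^3 - θ^2 + θ + 1.
Evaluate at each of the 3 elements of 𝔽_3:
f(0) = 1; f(1) = 0 → root; f(2) = 2.
Roots: {1}.

1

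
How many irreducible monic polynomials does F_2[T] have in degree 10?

Gauss's count: N_{2}(10) = (1/10) Σ_{d|10} μ(10/d)·2^d.
Divisors of 10: 1, 2, 5, 10; μ(10/d) for each: 1, -1, -1, 1.
Σ = 2^1 − 2^2 − 2^5 + 2^10 = 990.
N = 990/10 = 99.

99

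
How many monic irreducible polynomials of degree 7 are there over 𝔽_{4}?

x^(4^7) − x is the product of all monic irreducibles of degree dividing 7; Möbius inversion gives N = (1/7) Σ μ(7/d)·4^d.
Divisors of 7: 1, 7; μ(7/d) for each: -1, 1.
Σ = − 4^1 + 4^7 = 16380.
N = 16380/7 = 2340.

2340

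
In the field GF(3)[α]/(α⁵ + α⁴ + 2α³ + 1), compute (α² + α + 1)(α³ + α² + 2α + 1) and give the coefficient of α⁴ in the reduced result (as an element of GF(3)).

1

Multiply in GF(3)[α]: (α² + α + 1)·(α³ + α² + 2α + 1) = α⁵ + 2α⁴ + α³ + α² + 1.
Reduce using α⁵ ≡ 2α⁴ + α³ + 2 (mod α⁵ + α⁴ + 2α³ + 1).
Reduced: α⁴ + 2α³ + α².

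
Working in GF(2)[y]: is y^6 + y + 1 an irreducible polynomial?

Write P(y) = y^6 + y + 1.
Check for roots in GF(2): P(0) = 1; P(1) = 1.
No roots, so no linear factors.
Monic irreducibles of degree 2 over GF(2): y^2 + y + 1.
None of them divide P (all give nonzero remainder).
Monic irreducibles of degree 3 over GF(2): y^3 + y + 1, y^3 + y^2 + 1.
None of them divide P (all give nonzero remainder).
No irreducible factor of degree ≤ 3 exists, so P is irreducible over GF(2).

Yes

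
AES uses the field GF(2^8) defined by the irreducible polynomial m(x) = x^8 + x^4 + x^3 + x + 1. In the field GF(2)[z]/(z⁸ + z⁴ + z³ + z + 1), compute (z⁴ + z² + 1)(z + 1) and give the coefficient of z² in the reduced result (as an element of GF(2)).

1

Multiply in GF(2)[z]: (z⁴ + z² + 1)·(z + 1) = z⁵ + z⁴ + z³ + z² + z + 1.
Reduced: z⁵ + z⁴ + z³ + z² + z + 1.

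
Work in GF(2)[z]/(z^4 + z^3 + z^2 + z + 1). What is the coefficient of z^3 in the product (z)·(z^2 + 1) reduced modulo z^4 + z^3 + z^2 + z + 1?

Multiply in GF(2)[z]: (z)·(z^2 + 1) = z^3 + z.
Reduced: z^3 + z.

1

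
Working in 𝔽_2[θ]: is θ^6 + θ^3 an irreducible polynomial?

No

Write g(θ) = θ^6 + θ^3.
Check for roots in 𝔽_2: g(0) = 0 → root; g(1) = 0 → root.
g(0) = 0, so (θ) divides g(θ); g is reducible.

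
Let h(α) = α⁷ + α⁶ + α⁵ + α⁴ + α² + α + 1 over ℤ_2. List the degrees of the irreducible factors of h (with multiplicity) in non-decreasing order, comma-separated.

Roots in ℤ_2: h(0) = 1; h(1) = 1.
Complete factorization: h(α) = (α⁷ + α⁶ + α⁵ + α⁴ + α² + α + 1).
Factor degrees with multiplicity: 7 = 7.

7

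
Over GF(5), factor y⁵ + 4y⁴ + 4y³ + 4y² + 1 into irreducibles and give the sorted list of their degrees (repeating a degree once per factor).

1, 2, 2

Write h(y) = y⁵ + 4y⁴ + 4y³ + 4y² + 1.
Roots in GF(5): h(0) = 1; h(1) = 4; h(2) = 0 → root; h(3) = 2; h(4) = 4.
Linear factors from roots: (y + 3).
Complete factorization: h(y) = (y + 3)·(y² + 3y + 3)·(y² + 3y + 4).
Factor degrees with multiplicity: 1 + 2 + 2 = 5.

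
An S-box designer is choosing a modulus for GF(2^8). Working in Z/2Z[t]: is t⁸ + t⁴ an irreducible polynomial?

Write h(t) = t⁸ + t⁴.
Check for roots in Z/2Z: h(0) = 0 → root; h(1) = 0 → root.
h(0) = 0, so (t) divides h(t); h is reducible.

No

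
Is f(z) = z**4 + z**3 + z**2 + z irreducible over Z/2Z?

Check for roots in Z/2Z: f(0) = 0 → root; f(1) = 0 → root.
f(0) = 0, so (z) divides f(z); f is reducible.

No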